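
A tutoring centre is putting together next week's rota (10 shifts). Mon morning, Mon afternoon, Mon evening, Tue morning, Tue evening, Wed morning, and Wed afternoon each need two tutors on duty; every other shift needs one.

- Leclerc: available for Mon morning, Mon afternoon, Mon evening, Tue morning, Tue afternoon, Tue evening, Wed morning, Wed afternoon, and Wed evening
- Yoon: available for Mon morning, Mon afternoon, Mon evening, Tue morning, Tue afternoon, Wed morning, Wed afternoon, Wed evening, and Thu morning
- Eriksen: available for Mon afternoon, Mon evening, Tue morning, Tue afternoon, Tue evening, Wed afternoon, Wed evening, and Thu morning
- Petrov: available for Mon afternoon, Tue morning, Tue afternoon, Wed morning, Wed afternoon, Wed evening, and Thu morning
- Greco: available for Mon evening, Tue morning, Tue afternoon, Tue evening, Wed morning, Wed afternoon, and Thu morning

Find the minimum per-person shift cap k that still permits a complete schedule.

With 5 tutors and 17 worker-slots to fill, someone must work at least ⌈17/5⌉ = 4 shifts, so k ≥ 4.
k = 4 works: Mon morning→Leclerc+Yoon, Mon afternoon→Yoon+Eriksen, Mon evening→Yoon+Eriksen, Tue morning→Eriksen+Petrov, Tue afternoon→Leclerc, Tue evening→Leclerc+Eriksen, Wed morning→Petrov+Greco, Wed afternoon→Petrov+Greco, Wed evening→Leclerc, Thu morning→Yoon.
Loads: Leclerc 4, Yoon 4, Eriksen 4, Petrov 3, Greco 2 — all ≤ 4.

4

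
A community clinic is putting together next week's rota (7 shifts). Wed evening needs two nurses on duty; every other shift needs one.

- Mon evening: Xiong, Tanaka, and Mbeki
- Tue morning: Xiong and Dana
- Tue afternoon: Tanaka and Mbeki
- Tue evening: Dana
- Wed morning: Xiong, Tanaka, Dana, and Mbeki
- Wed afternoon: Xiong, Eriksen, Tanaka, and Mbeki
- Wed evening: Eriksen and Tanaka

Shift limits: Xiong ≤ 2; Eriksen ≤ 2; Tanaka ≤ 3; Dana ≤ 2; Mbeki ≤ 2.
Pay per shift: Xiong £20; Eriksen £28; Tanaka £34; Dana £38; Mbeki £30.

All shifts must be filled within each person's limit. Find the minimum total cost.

Tue evening can only be covered by Dana, so that assignment is forced.
Wed evening can only be covered by Eriksen and Tanaka, so that assignment is forced.
Picking the cheapest available nurse for each shift independently would cost £210, but that ignores the shift limits.
An optimal schedule: Mon evening→Xiong, Tue morning→Xiong, Tue afternoon→Mbeki, Tue evening→Dana, Wed morning→Mbeki, Wed afternoon→Eriksen, Wed evening→Eriksen+Tanaka.
Total: 20 + 20 + 30 + 38 + 30 + 28 + 28 + 34 = £228.

£228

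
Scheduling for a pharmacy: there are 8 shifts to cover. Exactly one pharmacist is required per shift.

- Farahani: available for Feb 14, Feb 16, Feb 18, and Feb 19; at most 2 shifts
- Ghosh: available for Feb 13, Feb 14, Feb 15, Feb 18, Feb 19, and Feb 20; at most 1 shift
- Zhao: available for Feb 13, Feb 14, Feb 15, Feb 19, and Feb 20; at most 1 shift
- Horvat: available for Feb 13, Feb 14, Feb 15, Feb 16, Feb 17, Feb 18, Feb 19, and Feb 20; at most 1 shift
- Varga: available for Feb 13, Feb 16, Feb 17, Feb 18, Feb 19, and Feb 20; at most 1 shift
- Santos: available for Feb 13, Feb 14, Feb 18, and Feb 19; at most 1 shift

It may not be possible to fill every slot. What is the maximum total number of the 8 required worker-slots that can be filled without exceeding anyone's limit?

Total capacity across all pharmacists is 2+1+1+1+1+1 = 7, and 8 slots are needed, so at most 7 can be filled.
An assignment achieving 7: Feb 13→Varga, Feb 14→Farahani, Feb 15→Ghosh, Feb 16→Farahani, Feb 17→Horvat, Feb 18→Santos, Feb 20→Zhao.
Loads: Farahani 2/2, Ghosh 1/1, Zhao 1/1, Horvat 1/1, Varga 1/1, Santos 1/1.

7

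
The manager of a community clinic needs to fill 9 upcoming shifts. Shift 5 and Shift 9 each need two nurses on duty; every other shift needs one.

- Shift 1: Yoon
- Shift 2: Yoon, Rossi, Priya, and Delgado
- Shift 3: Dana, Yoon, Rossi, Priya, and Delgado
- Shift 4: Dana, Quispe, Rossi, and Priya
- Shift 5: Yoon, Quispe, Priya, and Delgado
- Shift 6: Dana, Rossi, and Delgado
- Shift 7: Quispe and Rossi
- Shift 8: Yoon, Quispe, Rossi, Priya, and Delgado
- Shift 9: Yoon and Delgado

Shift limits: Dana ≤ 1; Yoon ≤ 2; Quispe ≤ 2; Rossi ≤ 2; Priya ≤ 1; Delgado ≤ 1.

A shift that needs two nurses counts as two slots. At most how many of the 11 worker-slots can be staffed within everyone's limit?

9

Total capacity across all nurses is 1+2+2+2+1+1 = 9, and 11 slots are needed, so at most 9 can be filled.
An assignment achieving 9: Shift 1→Yoon, Shift 2→Rossi, Shift 3→Rossi, Shift 4→Quispe, Shift 5→Priya, Shift 6→Dana, Shift 7→Quispe, Shift 9→Yoon+Delgado.
Loads: Dana 1/1, Yoon 2/2, Quispe 2/2, Rossi 2/2, Priya 1/1, Delgado 1/1.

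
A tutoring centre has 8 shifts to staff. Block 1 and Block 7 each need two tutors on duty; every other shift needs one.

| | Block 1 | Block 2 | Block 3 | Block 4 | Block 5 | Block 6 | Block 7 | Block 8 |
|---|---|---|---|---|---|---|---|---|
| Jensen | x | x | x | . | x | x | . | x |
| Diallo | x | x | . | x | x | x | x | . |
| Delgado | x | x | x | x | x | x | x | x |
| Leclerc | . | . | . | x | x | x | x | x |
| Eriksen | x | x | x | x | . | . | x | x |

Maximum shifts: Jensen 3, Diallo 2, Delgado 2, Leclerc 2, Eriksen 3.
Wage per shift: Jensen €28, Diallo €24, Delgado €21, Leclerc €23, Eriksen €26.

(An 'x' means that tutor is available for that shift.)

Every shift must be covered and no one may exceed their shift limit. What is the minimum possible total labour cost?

Picking the cheapest available tutor for each shift independently would cost €215, but that ignores the shift limits.
An optimal schedule: Block 1→Eriksen+Jensen, Block 2→Delgado, Block 3→Delgado, Block 4→Leclerc, Block 5→Leclerc, Block 6→Diallo, Block 7→Diallo+Eriksen, Block 8→Eriksen.
Total: 26 + 28 + 21 + 21 + 23 + 23 + 24 + 24 + 26 + 26 = €242.

€242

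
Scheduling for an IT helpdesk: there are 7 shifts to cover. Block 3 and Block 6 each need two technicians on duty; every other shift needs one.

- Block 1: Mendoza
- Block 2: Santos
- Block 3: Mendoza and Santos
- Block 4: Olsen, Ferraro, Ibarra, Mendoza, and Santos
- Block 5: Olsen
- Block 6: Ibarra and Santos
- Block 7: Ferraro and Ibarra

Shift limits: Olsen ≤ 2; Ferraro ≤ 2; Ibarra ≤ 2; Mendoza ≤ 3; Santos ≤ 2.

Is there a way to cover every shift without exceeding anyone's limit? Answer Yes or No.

No

Total capacity is 11 and 9 slots are needed, so capacity alone doesn't rule it out.
Shifts {Block 2, Block 3, Block 6} need 5 worker-slots in total, but the technicians available for any of those shifts (Ibarra, Mendoza, and Santos) can supply at most 4 among them. So no valid schedule exists.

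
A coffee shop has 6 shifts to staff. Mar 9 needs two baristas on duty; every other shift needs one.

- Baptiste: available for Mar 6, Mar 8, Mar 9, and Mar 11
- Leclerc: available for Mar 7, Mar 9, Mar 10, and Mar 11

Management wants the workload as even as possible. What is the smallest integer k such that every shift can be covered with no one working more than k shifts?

4

With 2 baristas and 7 worker-slots to fill, someone must work at least ⌈7/2⌉ = 4 shifts, so k ≥ 4.
k = 4 works: Mar 6→Baptiste, Mar 7→Leclerc, Mar 8→Baptiste, Mar 9→Baptiste+Leclerc, Mar 10→Leclerc, Mar 11→Baptiste.
Loads: Baptiste 4, Leclerc 3 — all ≤ 4.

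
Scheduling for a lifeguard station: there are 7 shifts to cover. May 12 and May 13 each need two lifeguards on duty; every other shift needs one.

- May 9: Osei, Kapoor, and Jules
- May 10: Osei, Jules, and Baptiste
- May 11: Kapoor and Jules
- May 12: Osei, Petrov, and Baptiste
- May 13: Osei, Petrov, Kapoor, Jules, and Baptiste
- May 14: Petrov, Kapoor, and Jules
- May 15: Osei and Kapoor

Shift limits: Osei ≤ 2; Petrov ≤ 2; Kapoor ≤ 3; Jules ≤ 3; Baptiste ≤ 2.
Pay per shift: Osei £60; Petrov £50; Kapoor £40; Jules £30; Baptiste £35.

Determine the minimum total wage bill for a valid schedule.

£330

Picking the cheapest available lifeguard for each shift independently would cost £310, but that ignores the shift limits.
An optimal schedule: May 9→Jules, May 10→Jules, May 11→Jules, May 12→Baptiste+Petrov, May 13→Baptiste+Kapoor, May 14→Kapoor, May 15→Kapoor.
Total: 30 + 30 + 30 + 35 + 50 + 35 + 40 + 40 + 40 = £330.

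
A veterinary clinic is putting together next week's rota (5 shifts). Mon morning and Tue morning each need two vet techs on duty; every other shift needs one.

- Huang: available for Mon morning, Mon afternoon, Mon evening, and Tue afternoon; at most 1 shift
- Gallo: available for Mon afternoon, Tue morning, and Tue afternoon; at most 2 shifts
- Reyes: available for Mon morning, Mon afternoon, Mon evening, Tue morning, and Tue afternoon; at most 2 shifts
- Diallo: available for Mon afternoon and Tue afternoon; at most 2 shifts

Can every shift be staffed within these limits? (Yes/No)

Total capacity is 7 and 7 slots are needed, so capacity alone doesn't rule it out.
Shifts {Mon morning, Mon evening, Tue morning} need 5 worker-slots in total, but the vet techs available for any of those shifts (Huang, Gallo, and Reyes) can supply at most 4 among them. So no valid schedule exists.

No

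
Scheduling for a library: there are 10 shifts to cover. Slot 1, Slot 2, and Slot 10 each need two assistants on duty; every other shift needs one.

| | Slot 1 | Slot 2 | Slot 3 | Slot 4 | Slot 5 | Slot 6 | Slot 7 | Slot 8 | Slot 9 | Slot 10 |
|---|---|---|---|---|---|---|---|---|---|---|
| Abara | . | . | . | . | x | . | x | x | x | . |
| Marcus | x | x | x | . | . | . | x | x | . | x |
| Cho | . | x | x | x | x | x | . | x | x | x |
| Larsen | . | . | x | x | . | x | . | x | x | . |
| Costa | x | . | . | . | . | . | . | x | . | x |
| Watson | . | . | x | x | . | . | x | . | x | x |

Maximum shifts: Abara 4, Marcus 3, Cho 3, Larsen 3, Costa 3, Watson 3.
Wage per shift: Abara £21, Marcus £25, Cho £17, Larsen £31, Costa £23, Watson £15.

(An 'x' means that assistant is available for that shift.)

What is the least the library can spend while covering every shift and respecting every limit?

Slot 1 can only be covered by Marcus and Costa, so that assignment is forced.
Slot 2 can only be covered by Marcus and Cho, so that assignment is forced.
Picking the cheapest available assistant for each shift independently would cost £233, but that ignores the shift limits.
An optimal schedule: Slot 1→Costa+Marcus, Slot 2→Cho+Marcus, Slot 3→Watson, Slot 4→Watson, Slot 5→Abara, Slot 6→Cho, Slot 7→Abara, Slot 8→Abara, Slot 9→Abara, Slot 10→Watson+Cho.
Total: 23 + 25 + 17 + 25 + 15 + 15 + 21 + 17 + 21 + 21 + 21 + 15 + 17 = £253.

£253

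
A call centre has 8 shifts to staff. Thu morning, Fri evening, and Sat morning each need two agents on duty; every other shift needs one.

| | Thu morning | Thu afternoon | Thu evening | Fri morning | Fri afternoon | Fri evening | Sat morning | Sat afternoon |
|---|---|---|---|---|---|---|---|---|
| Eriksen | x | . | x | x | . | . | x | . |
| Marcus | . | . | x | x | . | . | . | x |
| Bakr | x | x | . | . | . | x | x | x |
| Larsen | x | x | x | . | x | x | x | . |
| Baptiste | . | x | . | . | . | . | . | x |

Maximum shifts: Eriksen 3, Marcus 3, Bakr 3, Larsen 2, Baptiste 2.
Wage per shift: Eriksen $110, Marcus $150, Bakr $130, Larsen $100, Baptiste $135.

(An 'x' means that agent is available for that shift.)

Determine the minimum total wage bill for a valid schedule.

Fri afternoon can only be covered by Larsen, so that assignment is forced.
Fri evening can only be covered by Bakr and Larsen, so that assignment is forced.
Picking the cheapest available agent for each shift independently would cost $1190, but that ignores the shift limits.
An optimal schedule: Thu morning→Eriksen+Bakr, Thu afternoon→Baptiste, Thu evening→Marcus, Fri morning→Eriksen, Fri afternoon→Larsen, Fri evening→Larsen+Bakr, Sat morning→Eriksen+Bakr, Sat afternoon→Baptiste.
Total: 110 + 130 + 135 + 150 + 110 + 100 + 100 + 130 + 110 + 130 + 135 = $1340.

$1340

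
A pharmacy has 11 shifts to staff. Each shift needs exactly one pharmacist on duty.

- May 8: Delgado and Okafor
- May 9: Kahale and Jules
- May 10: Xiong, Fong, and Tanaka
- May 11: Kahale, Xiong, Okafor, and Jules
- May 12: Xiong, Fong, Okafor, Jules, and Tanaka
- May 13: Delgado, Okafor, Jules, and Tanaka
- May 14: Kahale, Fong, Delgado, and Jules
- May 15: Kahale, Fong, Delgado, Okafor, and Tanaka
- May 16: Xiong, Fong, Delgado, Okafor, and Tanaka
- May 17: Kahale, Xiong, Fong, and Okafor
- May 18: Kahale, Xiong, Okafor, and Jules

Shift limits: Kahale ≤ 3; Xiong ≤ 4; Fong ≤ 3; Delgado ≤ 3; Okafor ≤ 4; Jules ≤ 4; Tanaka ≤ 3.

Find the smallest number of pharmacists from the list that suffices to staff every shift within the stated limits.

11 slots to fill and no one can take more than 4, so at least ⌈11/4⌉ = 3 pharmacists are needed.
Kahale, Xiong, and Okafor alone can cover everything: May 8→Okafor, May 9→Kahale, May 10→Xiong, May 11→Xiong, May 12→Xiong, May 13→Okafor, May 14→Kahale, May 15→Kahale, May 16→Xiong, May 17→Okafor, May 18→Okafor.

3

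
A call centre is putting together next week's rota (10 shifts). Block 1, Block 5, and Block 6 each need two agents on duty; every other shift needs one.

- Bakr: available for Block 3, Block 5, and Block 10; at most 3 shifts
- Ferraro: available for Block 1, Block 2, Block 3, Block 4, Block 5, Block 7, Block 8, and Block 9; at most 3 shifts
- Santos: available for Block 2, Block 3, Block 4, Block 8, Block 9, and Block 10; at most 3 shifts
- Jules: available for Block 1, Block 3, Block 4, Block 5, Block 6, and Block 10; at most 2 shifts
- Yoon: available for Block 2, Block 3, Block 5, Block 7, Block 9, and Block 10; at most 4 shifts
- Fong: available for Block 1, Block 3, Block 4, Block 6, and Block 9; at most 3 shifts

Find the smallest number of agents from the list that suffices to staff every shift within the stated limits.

5

13 slots to fill and no one can take more than 4, so at least ⌈13/4⌉ = 4 agents are needed.
No set of 4 agents can cover every shift (each such set leaves at least one shift with no one available or exceeds a cap).
Bakr, Ferraro, Santos, Jules, and Fong alone can cover everything: Block 1→Ferraro+Fong, Block 2→Ferraro, Block 3→Bakr, Block 4→Santos, Block 5→Bakr+Jules, Block 6→Jules+Fong, Block 7→Ferraro, Block 8→Santos, Block 9→Santos, Block 10→Bakr.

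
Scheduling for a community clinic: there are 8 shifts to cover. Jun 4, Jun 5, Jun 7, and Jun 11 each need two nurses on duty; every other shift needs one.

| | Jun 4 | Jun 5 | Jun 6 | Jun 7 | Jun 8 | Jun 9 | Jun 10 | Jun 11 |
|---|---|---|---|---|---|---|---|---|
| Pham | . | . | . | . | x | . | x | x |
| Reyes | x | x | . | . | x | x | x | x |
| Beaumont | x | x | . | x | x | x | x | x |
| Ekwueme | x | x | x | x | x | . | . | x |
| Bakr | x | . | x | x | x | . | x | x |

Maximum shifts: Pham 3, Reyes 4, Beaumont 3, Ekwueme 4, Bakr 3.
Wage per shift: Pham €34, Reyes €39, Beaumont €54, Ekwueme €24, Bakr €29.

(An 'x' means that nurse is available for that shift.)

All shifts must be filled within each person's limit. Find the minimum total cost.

Picking the cheapest available nurse for each shift independently would cost €338, but that ignores the shift limits.
An optimal schedule: Jun 4→Ekwueme+Bakr, Jun 5→Ekwueme+Reyes, Jun 6→Ekwueme, Jun 7→Ekwueme+Bakr, Jun 8→Pham, Jun 9→Reyes, Jun 10→Pham, Jun 11→Bakr+Pham.
Total: 24 + 29 + 24 + 39 + 24 + 24 + 29 + 34 + 39 + 34 + 29 + 34 = €363.

€363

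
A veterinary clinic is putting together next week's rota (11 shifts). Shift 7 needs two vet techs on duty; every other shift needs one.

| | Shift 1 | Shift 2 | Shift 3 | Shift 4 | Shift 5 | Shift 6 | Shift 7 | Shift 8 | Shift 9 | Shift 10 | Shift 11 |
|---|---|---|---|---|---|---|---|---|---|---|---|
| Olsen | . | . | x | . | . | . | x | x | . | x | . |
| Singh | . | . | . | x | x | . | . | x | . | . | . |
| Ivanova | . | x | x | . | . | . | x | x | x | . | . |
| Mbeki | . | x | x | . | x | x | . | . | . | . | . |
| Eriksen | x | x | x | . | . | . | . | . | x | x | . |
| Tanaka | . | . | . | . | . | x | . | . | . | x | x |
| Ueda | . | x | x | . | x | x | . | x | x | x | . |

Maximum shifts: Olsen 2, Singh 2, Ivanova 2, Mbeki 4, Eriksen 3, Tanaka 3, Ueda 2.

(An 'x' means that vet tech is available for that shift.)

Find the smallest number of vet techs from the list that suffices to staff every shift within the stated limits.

5

12 slots to fill and no one can take more than 4, so at least ⌈12/4⌉ = 3 vet techs are needed.
Shifts {Shift 1, Shift 4, Shift 6, Shift 7} need 5 slots, but among the vet techs available for them (Olsen, Singh, Ivanova, Mbeki, Eriksen, Tanaka, and Ueda) any 4 together supply at most 4. So 4 vet techs are not enough.
Olsen, Singh, Ivanova, Eriksen, and Tanaka alone can cover everything: Shift 1→Eriksen, Shift 2→Ivanova, Shift 3→Eriksen, Shift 4→Singh, Shift 5→Singh, Shift 6→Tanaka, Shift 7→Olsen+Ivanova, Shift 8→Olsen, Shift 9→Eriksen, Shift 10→Tanaka, Shift 11→Tanaka.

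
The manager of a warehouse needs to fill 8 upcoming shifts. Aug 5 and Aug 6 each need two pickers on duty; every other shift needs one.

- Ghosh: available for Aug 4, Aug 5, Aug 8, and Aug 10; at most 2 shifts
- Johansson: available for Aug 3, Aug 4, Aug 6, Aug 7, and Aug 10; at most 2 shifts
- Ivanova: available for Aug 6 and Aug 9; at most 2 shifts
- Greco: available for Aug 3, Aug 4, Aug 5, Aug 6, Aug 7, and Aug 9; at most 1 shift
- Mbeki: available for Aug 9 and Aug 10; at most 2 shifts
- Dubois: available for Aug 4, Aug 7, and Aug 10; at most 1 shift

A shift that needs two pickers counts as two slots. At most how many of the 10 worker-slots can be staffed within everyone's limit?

9

Total capacity across all pickers is 2+2+2+1+2+1 = 10, and 10 slots are needed, so at most 10 can be filled.
An assignment achieving 9: Aug 3→Johansson, Aug 5→Ghosh+Greco, Aug 6→Johansson+Ivanova, Aug 7→Dubois, Aug 8→Ghosh, Aug 9→Ivanova, Aug 10→Mbeki.
Loads: Ghosh 2/2, Johansson 2/2, Ivanova 2/2, Greco 1/1, Mbeki 1/2, Dubois 1/1.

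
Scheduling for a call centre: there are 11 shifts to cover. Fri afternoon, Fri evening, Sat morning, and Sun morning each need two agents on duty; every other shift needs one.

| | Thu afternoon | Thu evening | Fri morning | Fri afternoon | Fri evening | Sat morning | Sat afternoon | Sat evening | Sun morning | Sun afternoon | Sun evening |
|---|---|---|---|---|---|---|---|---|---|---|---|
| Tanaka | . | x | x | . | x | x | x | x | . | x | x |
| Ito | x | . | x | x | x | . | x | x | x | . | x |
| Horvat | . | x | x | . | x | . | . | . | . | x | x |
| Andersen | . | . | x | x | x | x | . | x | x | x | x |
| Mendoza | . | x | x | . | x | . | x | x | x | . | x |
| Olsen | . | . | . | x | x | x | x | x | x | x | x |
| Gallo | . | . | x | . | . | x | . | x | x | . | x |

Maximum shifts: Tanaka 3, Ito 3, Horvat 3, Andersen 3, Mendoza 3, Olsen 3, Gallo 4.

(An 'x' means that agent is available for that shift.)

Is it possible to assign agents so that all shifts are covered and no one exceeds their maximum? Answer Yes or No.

Thu afternoon can only be covered by Ito, so that assignment is forced.
One valid schedule: Thu afternoon→Ito, Thu evening→Tanaka, Fri morning→Ito, Fri afternoon→Ito+Andersen, Fri evening→Horvat+Mendoza, Sat morning→Andersen+Olsen, Sat afternoon→Tanaka, Sat evening→Andersen, Sun morning→Mendoza+Olsen, Sun afternoon→Tanaka, Sun evening→Horvat.
Loads: Tanaka 3/3, Ito 3/3, Horvat 2/3, Andersen 3/3, Mendoza 2/3, Olsen 2/3, Gallo 0/4 — all within limits.

Yes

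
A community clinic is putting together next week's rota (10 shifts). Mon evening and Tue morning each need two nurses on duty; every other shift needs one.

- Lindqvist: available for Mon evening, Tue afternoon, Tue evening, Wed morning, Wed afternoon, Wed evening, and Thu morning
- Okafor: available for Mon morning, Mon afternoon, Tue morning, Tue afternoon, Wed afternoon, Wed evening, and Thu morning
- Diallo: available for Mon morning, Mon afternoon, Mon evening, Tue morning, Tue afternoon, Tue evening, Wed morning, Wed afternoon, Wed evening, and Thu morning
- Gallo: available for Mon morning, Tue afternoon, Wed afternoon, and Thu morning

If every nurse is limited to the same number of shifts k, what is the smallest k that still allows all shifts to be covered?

3

With 4 nurses and 12 worker-slots to fill, someone must work at least ⌈12/4⌉ = 3 shifts, so k ≥ 3.
k = 3 works: Mon morning→Okafor, Mon afternoon→Okafor, Mon evening→Lindqvist+Diallo, Tue morning→Okafor+Diallo, Tue afternoon→Gallo, Tue evening→Lindqvist, Wed morning→Lindqvist, Wed afternoon→Gallo, Wed evening→Diallo, Thu morning→Gallo.
Loads: Lindqvist 3, Okafor 3, Diallo 3, Gallo 3 — all ≤ 3.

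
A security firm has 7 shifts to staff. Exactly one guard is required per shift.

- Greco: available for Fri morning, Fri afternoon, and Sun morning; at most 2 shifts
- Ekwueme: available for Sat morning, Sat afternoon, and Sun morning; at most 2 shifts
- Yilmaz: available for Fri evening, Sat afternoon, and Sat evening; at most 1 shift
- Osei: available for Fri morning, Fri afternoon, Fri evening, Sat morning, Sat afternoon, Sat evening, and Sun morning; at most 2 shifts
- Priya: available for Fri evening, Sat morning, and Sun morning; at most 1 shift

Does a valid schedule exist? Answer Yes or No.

One valid schedule: Fri morning→Greco, Fri afternoon→Greco, Fri evening→Osei, Sat morning→Ekwueme, Sat afternoon→Ekwueme, Sat evening→Yilmaz, Sun morning→Osei.
Loads: Greco 2/2, Ekwueme 2/2, Yilmaz 1/1, Osei 2/2, Priya 0/1 — all within limits.

Yes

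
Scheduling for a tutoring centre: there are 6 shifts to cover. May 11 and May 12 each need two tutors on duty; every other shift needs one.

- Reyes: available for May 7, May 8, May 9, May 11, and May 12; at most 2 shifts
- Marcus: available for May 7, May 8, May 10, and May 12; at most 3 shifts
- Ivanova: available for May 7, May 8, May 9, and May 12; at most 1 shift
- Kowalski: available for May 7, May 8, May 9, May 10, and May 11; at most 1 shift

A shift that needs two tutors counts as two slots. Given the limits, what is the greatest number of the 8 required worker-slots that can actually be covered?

Total capacity across all tutors is 2+3+1+1 = 7, and 8 slots are needed, so at most 7 can be filled.
An assignment achieving 7: May 7→Marcus, May 9→Reyes, May 10→Marcus, May 11→Reyes+Kowalski, May 12→Marcus+Ivanova.
Loads: Reyes 2/2, Marcus 3/3, Ivanova 1/1, Kowalski 1/1.

7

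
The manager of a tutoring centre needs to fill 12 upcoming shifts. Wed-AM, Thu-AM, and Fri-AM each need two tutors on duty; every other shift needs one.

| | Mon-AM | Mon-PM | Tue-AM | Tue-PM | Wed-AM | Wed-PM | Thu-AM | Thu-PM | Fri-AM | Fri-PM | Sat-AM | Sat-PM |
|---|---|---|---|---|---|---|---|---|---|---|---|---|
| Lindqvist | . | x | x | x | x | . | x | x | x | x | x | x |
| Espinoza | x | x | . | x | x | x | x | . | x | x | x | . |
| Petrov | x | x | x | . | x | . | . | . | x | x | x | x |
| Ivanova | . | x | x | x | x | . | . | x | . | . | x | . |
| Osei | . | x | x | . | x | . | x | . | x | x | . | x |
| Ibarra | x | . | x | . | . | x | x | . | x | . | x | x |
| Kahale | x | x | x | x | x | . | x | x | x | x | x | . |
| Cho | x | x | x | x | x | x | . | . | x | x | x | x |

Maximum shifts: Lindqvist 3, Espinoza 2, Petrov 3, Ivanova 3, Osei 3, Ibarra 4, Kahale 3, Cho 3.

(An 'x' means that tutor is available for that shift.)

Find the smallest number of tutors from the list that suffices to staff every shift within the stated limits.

5

15 slots to fill and no one can take more than 4, so at least ⌈15/4⌉ = 4 tutors are needed.
Any 4 tutors together have capacity at most 4+3+3+3 = 13 < 15 slots, so 4 can never suffice.
Lindqvist, Espinoza, Petrov, Ivanova, and Ibarra alone can cover everything: Mon-AM→Espinoza, Mon-PM→Ivanova, Tue-AM→Ivanova, Tue-PM→Lindqvist, Wed-AM→Petrov+Ivanova, Wed-PM→Espinoza, Thu-AM→Lindqvist+Ibarra, Thu-PM→Lindqvist, Fri-AM→Petrov+Ibarra, Fri-PM→Petrov, Sat-AM→Ibarra, Sat-PM→Ibarra.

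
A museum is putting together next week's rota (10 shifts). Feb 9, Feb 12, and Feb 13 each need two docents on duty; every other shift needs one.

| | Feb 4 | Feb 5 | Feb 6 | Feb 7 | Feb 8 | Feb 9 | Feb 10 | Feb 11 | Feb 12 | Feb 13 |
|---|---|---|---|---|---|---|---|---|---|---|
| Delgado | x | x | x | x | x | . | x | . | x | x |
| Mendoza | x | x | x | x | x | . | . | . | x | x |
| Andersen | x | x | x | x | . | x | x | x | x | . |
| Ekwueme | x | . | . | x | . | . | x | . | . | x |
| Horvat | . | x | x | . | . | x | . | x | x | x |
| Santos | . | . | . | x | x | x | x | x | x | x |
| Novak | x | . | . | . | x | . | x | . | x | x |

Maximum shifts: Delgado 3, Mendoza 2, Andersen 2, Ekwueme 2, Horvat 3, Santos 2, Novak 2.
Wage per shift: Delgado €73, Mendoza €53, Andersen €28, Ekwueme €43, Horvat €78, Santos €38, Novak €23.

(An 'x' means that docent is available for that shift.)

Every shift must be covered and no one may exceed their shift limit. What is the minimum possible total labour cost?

Picking the cheapest available docent for each shift independently would cost €359, but that ignores the shift limits.
An optimal schedule: Feb 4→Novak, Feb 5→Mendoza, Feb 6→Mendoza, Feb 7→Ekwueme, Feb 8→Novak, Feb 9→Andersen+Santos, Feb 10→Delgado, Feb 11→Andersen, Feb 12→Santos+Delgado, Feb 13→Ekwueme+Delgado.
Total: 23 + 53 + 53 + 43 + 23 + 28 + 38 + 73 + 28 + 38 + 73 + 43 + 73 = €589.

€589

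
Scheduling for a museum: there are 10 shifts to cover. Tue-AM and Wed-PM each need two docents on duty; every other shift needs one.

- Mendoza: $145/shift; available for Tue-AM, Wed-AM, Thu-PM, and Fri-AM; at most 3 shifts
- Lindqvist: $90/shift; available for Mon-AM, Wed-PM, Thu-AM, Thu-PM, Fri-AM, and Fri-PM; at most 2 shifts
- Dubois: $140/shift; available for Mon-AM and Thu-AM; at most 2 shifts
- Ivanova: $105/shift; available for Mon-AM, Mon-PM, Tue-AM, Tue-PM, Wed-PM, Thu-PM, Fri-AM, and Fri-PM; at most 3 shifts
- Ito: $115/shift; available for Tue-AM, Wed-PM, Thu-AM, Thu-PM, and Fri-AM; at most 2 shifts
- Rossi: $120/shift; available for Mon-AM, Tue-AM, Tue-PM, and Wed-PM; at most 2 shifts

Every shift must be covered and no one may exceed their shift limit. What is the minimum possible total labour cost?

$1390

Mon-PM can only be covered by Ivanova, so that assignment is forced.
Wed-AM can only be covered by Mendoza, so that assignment is forced.
Picking the cheapest available docent for each shift independently would cost $1220, but that ignores the shift limits.
An optimal schedule: Mon-AM→Dubois, Mon-PM→Ivanova, Tue-AM→Ito+Rossi, Tue-PM→Ivanova, Wed-AM→Mendoza, Wed-PM→Ito+Rossi, Thu-AM→Dubois, Thu-PM→Lindqvist, Fri-AM→Ivanova, Fri-PM→Lindqvist.
Total: 140 + 105 + 115 + 120 + 105 + 145 + 115 + 120 + 140 + 90 + 105 + 90 = $1390.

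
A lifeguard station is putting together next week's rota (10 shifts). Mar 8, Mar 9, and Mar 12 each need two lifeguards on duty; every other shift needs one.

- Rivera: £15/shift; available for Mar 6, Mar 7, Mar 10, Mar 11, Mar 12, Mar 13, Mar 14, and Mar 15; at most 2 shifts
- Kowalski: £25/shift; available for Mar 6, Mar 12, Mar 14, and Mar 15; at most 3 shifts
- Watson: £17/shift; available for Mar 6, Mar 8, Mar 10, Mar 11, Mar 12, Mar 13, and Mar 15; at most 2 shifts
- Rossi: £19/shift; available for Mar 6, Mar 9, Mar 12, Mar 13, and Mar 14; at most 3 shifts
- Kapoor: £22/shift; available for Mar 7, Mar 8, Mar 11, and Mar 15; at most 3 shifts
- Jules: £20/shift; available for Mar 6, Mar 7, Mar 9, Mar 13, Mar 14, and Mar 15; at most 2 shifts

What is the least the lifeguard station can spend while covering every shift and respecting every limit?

Mar 8 can only be covered by Watson and Kapoor, so that assignment is forced.
Mar 9 can only be covered by Rossi and Jules, so that assignment is forced.
Picking the cheapest available lifeguard for each shift independently would cost £215, but that ignores the shift limits.
An optimal schedule: Mar 6→Jules, Mar 7→Rivera, Mar 8→Watson+Kapoor, Mar 9→Rossi+Jules, Mar 10→Rivera, Mar 11→Kapoor, Mar 12→Rossi+Kowalski, Mar 13→Watson, Mar 14→Rossi, Mar 15→Kapoor.
Total: 20 + 15 + 17 + 22 + 19 + 20 + 15 + 22 + 19 + 25 + 17 + 19 + 22 = £252.

£252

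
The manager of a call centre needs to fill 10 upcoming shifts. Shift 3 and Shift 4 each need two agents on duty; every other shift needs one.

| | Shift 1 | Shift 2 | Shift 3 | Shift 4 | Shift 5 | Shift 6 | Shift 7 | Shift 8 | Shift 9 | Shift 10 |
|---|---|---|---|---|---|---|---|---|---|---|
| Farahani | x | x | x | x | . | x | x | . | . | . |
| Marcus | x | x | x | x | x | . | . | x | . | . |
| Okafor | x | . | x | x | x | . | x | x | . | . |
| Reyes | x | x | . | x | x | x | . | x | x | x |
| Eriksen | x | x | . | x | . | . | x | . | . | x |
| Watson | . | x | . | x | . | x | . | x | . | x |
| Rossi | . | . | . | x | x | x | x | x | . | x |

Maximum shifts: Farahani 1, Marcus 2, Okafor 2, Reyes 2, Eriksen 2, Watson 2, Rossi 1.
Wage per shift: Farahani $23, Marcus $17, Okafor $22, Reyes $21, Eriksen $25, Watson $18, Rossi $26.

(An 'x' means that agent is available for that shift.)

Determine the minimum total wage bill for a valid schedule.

$255

Shift 9 can only be covered by Reyes, so that assignment is forced.
Picking the cheapest available agent for each shift independently would cost $221, but that ignores the shift limits.
An optimal schedule: Shift 1→Okafor, Shift 2→Eriksen, Shift 3→Farahani+Marcus, Shift 4→Watson+Rossi, Shift 5→Marcus, Shift 6→Reyes, Shift 7→Okafor, Shift 8→Watson, Shift 9→Reyes, Shift 10→Eriksen.
Total: 22 + 25 + 23 + 17 + 18 + 26 + 17 + 21 + 22 + 18 + 21 + 25 = $255.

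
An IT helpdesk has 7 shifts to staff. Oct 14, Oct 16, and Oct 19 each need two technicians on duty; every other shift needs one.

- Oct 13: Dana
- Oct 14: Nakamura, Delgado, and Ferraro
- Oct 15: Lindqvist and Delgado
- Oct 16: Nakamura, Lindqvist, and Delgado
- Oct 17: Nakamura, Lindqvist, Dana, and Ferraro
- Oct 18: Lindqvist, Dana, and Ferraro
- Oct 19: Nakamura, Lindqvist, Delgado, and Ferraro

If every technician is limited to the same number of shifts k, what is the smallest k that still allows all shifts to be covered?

2

With 5 technicians and 10 worker-slots to fill, someone must work at least ⌈10/5⌉ = 2 shifts, so k ≥ 2.
k = 2 works: Oct 13→Dana, Oct 14→Nakamura+Delgado, Oct 15→Lindqvist, Oct 16→Nakamura+Lindqvist, Oct 17→Ferraro, Oct 18→Dana, Oct 19→Delgado+Ferraro.
Loads: Nakamura 2, Lindqvist 2, Dana 2, Delgado 2, Ferraro 2 — all ≤ 2.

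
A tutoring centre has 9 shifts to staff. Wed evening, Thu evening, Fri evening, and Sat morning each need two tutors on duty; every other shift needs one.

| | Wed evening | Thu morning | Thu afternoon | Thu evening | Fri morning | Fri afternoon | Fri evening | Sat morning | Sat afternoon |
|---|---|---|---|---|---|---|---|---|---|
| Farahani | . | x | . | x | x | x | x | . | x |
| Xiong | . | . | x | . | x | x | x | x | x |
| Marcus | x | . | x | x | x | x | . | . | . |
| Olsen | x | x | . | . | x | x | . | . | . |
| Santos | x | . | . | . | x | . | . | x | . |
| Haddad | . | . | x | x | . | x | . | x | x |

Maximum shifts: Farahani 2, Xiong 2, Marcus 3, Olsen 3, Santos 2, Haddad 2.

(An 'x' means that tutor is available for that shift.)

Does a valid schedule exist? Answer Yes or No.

Yes

Fri evening can only be covered by Farahani and Xiong, so that assignment is forced.
One valid schedule: Wed evening→Marcus+Olsen, Thu morning→Farahani, Thu afternoon→Marcus, Thu evening→Marcus+Haddad, Fri morning→Olsen, Fri afternoon→Olsen, Fri evening→Farahani+Xiong, Sat morning→Xiong+Santos, Sat afternoon→Haddad.
Loads: Farahani 2/2, Xiong 2/2, Marcus 3/3, Olsen 3/3, Santos 1/2, Haddad 2/2 — all within limits.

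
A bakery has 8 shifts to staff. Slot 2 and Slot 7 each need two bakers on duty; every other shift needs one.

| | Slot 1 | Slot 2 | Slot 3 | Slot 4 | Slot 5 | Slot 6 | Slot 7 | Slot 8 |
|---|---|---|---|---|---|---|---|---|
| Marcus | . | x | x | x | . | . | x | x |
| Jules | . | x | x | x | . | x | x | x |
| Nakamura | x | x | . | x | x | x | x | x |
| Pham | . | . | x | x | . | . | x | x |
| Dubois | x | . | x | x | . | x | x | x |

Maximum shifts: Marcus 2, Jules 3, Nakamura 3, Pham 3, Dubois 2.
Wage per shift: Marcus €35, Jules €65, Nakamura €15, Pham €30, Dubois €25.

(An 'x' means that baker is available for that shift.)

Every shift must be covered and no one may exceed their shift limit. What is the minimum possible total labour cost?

Slot 5 can only be covered by Nakamura, so that assignment is forced.
Picking the cheapest available baker for each shift independently would cost €190, but that ignores the shift limits.
An optimal schedule: Slot 1→Nakamura, Slot 2→Nakamura+Marcus, Slot 3→Dubois, Slot 4→Pham, Slot 5→Nakamura, Slot 6→Dubois, Slot 7→Pham+Marcus, Slot 8→Pham.
Total: 15 + 15 + 35 + 25 + 30 + 15 + 25 + 30 + 35 + 30 = €255.

€255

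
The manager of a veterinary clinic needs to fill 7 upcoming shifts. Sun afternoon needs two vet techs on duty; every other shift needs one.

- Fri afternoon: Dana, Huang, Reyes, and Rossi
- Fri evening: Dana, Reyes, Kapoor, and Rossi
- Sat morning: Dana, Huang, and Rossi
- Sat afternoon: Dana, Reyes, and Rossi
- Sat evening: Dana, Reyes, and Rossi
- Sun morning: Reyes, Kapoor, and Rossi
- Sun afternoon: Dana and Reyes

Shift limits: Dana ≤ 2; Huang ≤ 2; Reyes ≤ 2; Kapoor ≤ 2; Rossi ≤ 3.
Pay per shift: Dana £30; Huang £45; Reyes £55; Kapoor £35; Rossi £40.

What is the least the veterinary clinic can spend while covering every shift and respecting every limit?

£305

Sun afternoon can only be covered by Dana and Reyes, so that assignment is forced.
Picking the cheapest available vet tech for each shift independently would cost £270, but that ignores the shift limits.
An optimal schedule: Fri afternoon→Rossi, Fri evening→Kapoor, Sat morning→Dana, Sat afternoon→Rossi, Sat evening→Rossi, Sun morning→Kapoor, Sun afternoon→Dana+Reyes.
Total: 40 + 35 + 30 + 40 + 40 + 35 + 30 + 55 = £305.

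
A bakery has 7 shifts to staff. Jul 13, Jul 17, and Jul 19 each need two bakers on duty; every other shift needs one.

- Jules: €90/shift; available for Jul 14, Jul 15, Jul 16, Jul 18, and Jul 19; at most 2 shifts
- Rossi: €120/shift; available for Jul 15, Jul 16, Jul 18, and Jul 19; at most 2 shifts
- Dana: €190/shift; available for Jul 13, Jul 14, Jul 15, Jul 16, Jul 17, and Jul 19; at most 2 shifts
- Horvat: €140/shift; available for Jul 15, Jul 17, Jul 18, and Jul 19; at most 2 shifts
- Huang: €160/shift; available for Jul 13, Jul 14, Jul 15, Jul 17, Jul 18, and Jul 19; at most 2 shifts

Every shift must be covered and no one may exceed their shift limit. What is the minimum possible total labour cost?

Jul 13 can only be covered by Dana and Huang, so that assignment is forced.
Picking the cheapest available baker for each shift independently would cost €1220, but that ignores the shift limits.
An optimal schedule: Jul 13→Dana+Huang, Jul 14→Jules, Jul 15→Rossi, Jul 16→Jules, Jul 17→Dana+Horvat, Jul 18→Rossi, Jul 19→Horvat+Huang.
Total: 190 + 160 + 90 + 120 + 90 + 190 + 140 + 120 + 140 + 160 = €1400.

€1400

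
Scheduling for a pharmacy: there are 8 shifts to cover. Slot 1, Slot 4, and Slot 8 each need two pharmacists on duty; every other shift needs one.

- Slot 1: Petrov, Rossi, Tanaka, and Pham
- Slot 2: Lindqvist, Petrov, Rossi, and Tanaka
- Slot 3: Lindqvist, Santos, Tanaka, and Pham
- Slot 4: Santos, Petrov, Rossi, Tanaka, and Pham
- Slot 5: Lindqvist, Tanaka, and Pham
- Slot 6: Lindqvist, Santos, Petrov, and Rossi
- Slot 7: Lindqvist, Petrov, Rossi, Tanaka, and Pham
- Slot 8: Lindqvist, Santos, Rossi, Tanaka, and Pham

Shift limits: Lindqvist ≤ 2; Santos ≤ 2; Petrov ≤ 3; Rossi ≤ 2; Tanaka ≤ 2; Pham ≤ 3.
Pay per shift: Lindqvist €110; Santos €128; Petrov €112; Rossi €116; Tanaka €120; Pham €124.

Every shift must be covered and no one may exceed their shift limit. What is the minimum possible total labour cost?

€1276

Picking the cheapest available pharmacist for each shift independently would cost €1232, but that ignores the shift limits.
An optimal schedule: Slot 1→Petrov+Rossi, Slot 2→Lindqvist, Slot 3→Tanaka, Slot 4→Rossi+Pham, Slot 5→Lindqvist, Slot 6→Petrov, Slot 7→Petrov, Slot 8→Tanaka+Pham.
Total: 112 + 116 + 110 + 120 + 116 + 124 + 110 + 112 + 112 + 120 + 124 = €1276.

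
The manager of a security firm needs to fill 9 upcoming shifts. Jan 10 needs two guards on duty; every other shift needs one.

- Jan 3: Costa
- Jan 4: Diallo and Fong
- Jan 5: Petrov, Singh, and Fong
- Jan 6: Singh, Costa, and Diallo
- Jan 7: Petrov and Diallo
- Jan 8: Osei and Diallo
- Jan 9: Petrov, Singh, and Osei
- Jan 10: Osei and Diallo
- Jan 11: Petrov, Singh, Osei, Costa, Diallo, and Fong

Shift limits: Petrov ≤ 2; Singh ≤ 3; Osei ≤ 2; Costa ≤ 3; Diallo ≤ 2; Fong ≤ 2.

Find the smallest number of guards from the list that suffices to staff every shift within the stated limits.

10 slots to fill and no one can take more than 3, so at least ⌈10/3⌉ = 4 guards are needed.
No set of 4 guards can cover every shift (each such set leaves at least one shift with no one available or exceeds a cap).
Petrov, Singh, Osei, Costa, and Diallo alone can cover everything: Jan 3→Costa, Jan 4→Diallo, Jan 5→Petrov, Jan 6→Singh, Jan 7→Petrov, Jan 8→Osei, Jan 9→Singh, Jan 10→Osei+Diallo, Jan 11→Singh.

5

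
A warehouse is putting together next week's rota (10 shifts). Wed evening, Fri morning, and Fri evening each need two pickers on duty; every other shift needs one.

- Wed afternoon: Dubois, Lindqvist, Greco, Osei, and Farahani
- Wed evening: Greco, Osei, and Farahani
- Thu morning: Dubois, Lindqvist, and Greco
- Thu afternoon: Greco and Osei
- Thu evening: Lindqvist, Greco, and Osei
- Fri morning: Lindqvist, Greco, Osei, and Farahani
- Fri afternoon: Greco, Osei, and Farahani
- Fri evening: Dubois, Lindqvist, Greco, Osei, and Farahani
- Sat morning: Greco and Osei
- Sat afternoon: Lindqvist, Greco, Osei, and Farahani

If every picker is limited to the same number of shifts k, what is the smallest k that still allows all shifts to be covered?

With 5 pickers and 13 worker-slots to fill, someone must work at least ⌈13/5⌉ = 3 shifts, so k ≥ 3.
k = 3 works: Wed afternoon→Dubois, Wed evening→Greco+Osei, Thu morning→Dubois, Thu afternoon→Greco, Thu evening→Lindqvist, Fri morning→Lindqvist+Osei, Fri afternoon→Osei, Fri evening→Dubois+Farahani, Sat morning→Greco, Sat afternoon→Lindqvist.
Loads: Dubois 3, Lindqvist 3, Greco 3, Osei 3, Farahani 1 — all ≤ 3.

3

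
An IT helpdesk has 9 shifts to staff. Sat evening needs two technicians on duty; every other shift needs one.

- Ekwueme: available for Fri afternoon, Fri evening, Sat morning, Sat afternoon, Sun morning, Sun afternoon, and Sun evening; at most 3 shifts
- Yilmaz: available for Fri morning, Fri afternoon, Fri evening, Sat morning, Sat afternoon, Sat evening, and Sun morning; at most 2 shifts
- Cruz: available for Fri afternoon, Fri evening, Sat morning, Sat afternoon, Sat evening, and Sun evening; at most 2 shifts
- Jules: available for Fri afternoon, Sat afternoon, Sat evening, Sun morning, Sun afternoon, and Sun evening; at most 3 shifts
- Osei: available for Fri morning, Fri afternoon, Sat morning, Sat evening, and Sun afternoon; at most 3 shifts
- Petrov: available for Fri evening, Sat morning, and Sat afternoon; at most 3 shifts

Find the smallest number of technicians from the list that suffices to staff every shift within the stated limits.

4

10 slots to fill and no one can take more than 3, so at least ⌈10/3⌉ = 4 technicians are needed.
Ekwueme, Yilmaz, Cruz, and Jules alone can cover everything: Fri morning→Yilmaz, Fri afternoon→Jules, Fri evening→Ekwueme, Sat morning→Ekwueme, Sat afternoon→Jules, Sat evening→Yilmaz+Cruz, Sun morning→Jules, Sun afternoon→Ekwueme, Sun evening→Cruz.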